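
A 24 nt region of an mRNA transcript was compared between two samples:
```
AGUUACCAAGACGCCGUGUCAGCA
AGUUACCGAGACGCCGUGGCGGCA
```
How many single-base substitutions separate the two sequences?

3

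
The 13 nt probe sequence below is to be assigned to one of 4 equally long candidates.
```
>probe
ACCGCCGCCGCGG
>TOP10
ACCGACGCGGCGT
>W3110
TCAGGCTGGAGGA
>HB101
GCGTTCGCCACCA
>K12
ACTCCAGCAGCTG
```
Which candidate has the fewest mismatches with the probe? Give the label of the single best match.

TOP10

TOP10 differs at 3 sites; W3110 differs at 9 sites; HB101 differs at 7 sites; K12 differs at 5 sites. The closest is TOP10.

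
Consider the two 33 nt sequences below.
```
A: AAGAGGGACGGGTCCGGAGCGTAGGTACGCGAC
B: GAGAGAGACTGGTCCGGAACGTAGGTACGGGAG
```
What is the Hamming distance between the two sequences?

Mismatches (1-based): site 1: A→G; site 6: G→A; site 10: G→T; site 19: G→A; site 30: C→G; site 33: C→G.

6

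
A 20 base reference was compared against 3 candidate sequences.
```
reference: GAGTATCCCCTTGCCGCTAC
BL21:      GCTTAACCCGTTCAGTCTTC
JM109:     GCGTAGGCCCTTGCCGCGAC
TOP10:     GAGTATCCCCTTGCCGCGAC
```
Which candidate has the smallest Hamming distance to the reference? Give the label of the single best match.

TOP10

BL21 differs at 9 bases; JM109 differs at 4 bases; TOP10 differs at 1 base. The closest is TOP10.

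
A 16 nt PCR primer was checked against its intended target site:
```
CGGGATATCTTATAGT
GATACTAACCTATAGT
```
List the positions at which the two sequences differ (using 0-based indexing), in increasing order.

0, 1, 2, 3, 4, 7, 9

Scanning 0-based: 0: C/G; 1: G/A; 2: G/T; 3: G/A; 4: A/C; 7: T/A; 9: T/C.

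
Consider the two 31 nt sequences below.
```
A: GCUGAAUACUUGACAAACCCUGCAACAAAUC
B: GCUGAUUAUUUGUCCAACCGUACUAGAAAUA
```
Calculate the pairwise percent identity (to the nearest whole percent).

9 positions differ (6, 9, 13, 15, 20, 22, 24, 26, 31), so 22 of 31 match: 22/31 = 70.97%.

71%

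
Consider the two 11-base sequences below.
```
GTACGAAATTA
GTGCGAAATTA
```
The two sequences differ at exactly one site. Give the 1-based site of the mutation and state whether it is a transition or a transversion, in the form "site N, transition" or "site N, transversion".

Site 3 changes A→G. A is a purine and G is a purine, so this is a transition.

site 3, transition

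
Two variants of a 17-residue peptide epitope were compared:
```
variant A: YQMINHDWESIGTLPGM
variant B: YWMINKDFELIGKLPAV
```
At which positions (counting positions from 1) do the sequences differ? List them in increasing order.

Scanning 1-based: 2: Q/W; 6: H/K; 8: W/F; 10: S/L; 13: T/K; 16: G/A; 17: M/V.

2, 6, 8, 10, 13, 16, 17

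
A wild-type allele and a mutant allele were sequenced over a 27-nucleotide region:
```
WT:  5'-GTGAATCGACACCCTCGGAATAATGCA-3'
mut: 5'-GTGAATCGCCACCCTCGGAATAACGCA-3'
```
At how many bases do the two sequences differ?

Comparing position by position, 2 bases differ: 9 (A/C), 24 (T/C).

2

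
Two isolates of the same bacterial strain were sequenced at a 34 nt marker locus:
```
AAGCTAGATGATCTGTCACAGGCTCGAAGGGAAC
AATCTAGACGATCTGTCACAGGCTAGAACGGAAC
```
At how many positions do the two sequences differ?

4

Mismatches (1-based): position 3: G→T; position 9: T→C; position 25: C→A; position 29: G→C.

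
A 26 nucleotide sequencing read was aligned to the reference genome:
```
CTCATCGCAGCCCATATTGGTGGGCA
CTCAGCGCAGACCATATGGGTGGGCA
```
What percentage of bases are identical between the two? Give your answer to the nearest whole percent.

88%

3 positions differ (5, 11, 18), so 23 of 26 match: 23/26 = 88.46%.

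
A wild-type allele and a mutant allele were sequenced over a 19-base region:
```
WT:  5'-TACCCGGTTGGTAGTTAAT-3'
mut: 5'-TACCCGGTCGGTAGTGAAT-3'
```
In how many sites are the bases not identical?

2

Comparing position by position, 2 sites differ: 9 (T/C), 16 (T/G).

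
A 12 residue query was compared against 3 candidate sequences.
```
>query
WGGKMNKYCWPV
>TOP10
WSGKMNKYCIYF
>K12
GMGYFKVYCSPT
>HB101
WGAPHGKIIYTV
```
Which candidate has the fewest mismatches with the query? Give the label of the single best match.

TOP10

Hamming distances to query — TOP10: 4; K12: 8; HB101: 8.
Smallest is TOP10 with 4 mismatches.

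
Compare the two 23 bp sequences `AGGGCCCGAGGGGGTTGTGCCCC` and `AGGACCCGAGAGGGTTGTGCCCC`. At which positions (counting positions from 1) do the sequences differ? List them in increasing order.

Differences at position 4 (G→A), position 11 (G→A).

4, 11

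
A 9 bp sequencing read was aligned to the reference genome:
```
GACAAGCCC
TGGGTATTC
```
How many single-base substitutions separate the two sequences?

Comparing position by position, 8 positions differ: 1 (G/T), 2 (A/G), 3 (C/G), 4 (A/G), 5 (A/T), 6 (G/A), 7 (C/T), 8 (C/T).

8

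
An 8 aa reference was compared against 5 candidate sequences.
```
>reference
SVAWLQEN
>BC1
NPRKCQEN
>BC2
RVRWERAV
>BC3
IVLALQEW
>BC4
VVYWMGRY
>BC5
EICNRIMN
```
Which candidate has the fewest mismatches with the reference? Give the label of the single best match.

BC3

BC1 differs at 5 residues; BC2 differs at 6 residues; BC3 differs at 4 residues; BC4 differs at 6 residues; BC5 differs at 7 residues. The closest is BC3.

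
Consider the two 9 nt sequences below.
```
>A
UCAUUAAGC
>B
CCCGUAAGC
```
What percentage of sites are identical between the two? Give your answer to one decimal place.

3 positions differ (1, 3, 4), so 6 of 9 match: 6/9 = 66.67%.

66.7%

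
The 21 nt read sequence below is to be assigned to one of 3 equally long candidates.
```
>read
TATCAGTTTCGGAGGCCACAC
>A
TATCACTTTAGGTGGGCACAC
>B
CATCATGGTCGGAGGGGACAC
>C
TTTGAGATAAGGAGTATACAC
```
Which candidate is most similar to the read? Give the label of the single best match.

A

A differs at 4 positions; B differs at 6 positions; C differs at 8 positions. The closest is A.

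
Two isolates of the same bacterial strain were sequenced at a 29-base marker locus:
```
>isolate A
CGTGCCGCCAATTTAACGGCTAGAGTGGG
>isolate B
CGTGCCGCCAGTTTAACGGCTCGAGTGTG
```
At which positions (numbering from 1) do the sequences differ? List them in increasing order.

11, 22, 28

Differences at position 11 (A→G), position 22 (A→C), position 28 (G→T).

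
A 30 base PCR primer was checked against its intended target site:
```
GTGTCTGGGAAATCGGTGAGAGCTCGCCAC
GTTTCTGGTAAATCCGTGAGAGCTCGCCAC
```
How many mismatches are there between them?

3

Mismatches (1-based): site 3: G→T; site 9: G→T; site 15: G→C.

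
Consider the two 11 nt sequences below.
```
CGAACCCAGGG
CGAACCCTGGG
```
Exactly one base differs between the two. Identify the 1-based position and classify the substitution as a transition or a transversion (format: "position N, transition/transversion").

Position 8 changes A→T. A is a purine and T is a pyrimidine, so this is a transversion.

position 8, transversion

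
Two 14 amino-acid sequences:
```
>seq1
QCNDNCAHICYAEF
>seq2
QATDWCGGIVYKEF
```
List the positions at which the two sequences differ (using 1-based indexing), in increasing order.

Differences at position 2 (C→A), position 3 (N→T), position 5 (N→W), position 7 (A→G), position 8 (H→G), position 10 (C→V), position 12 (A→K).

2, 3, 5, 7, 8, 10, 12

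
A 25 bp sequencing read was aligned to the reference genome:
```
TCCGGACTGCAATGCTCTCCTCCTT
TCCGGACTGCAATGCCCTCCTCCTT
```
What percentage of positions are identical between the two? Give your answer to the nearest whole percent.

96%

1 position differs (16), so 24 of 25 match: 24/25 = 96%.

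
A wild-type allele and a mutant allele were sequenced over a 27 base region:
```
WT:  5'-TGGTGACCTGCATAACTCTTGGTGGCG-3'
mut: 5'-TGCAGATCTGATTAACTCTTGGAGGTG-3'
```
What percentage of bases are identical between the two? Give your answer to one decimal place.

74.1%

Mismatches at positions 3, 4, 7, 11, 12, 23, 26 (1-based): 7 of 27.
Identical positions: 20/27 = 74.07% → 74.1%.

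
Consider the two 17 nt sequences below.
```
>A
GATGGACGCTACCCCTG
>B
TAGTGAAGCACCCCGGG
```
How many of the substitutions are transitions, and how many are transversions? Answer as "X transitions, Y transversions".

Mismatches (1-based):
position 1: G→T (purine→pyrimidine, transversion)
position 3: T→G (pyrimidine→purine, transversion)
position 4: G→T (purine→pyrimidine, transversion)
position 7: C→A (pyrimidine→purine, transversion)
position 10: T→A (pyrimidine→purine, transversion)
position 11: A→C (purine→pyrimidine, transversion)
position 15: C→G (pyrimidine→purine, transversion)
position 16: T→G (pyrimidine→purine, transversion)

0 transitions, 8 transversions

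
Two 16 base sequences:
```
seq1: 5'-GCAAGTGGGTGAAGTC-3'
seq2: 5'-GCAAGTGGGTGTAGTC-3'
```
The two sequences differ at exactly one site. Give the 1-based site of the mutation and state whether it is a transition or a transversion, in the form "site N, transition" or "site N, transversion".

The sequences differ only at site 12: A→T (purine→pyrimidine), a transversion.

site 12, transversion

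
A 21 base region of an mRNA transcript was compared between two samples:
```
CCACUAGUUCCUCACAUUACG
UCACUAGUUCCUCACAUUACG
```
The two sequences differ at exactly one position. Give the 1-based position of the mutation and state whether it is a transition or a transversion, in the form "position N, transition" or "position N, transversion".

position 1, transition

Position 1 changes C→U. C is a pyrimidine and U is a pyrimidine, so this is a transition.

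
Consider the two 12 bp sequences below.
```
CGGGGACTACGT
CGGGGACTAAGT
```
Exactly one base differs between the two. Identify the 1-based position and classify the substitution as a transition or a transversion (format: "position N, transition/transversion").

The sequences differ only at position 10: C→A (pyrimidine→purine), a transversion.

position 10, transversion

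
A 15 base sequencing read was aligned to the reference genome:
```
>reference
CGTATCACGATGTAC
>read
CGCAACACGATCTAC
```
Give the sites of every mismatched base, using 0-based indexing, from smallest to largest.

2, 4, 11

Scanning 0-based: 2: T/C; 4: T/A; 11: G/C.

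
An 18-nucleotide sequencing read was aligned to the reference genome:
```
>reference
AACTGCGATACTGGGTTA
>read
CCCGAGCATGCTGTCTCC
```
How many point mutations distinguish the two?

Comparing position by position, 11 bases differ: 1 (A/C), 2 (A/C), 4 (T/G), 5 (G/A), 6 (C/G), 7 (G/C), 10 (A/G), 14 (G/T), 15 (G/C), 17 (T/C), 18 (A/C).

11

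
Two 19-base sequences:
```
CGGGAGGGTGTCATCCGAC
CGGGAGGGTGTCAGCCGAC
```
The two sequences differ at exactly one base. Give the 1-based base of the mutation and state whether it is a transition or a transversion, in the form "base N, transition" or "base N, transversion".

base 14, transversion

Base 14 changes T→G. T is a pyrimidine and G is a purine, so this is a transversion.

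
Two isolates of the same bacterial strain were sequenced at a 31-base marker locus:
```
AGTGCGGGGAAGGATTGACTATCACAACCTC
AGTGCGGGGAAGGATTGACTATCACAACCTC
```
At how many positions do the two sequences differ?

No positions differ; the sequences are identical.

0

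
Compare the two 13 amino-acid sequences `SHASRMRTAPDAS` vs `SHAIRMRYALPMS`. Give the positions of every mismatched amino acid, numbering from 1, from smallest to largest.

4, 8, 10, 11, 12

Scanning 1-based: 4: S/I; 8: T/Y; 10: P/L; 11: D/P; 12: A/M.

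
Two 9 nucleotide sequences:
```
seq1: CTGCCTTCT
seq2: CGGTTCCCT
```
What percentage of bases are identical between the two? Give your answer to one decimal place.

5 positions differ (2, 4, 5, 6, 7), so 4 of 9 match: 4/9 = 44.44%.

44.4%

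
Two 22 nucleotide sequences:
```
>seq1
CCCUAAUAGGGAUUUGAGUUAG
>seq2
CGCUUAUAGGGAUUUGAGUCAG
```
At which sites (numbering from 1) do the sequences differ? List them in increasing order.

2, 5, 20

Differences at site 2 (C→G), site 5 (A→U), site 20 (U→C).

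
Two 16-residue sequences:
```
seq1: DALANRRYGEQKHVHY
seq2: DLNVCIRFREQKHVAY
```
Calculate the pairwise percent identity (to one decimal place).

8 positions differ (2, 3, 4, 5, 6, 8, 9, 15), so 8 of 16 match: 8/16 = 50%.

50.0%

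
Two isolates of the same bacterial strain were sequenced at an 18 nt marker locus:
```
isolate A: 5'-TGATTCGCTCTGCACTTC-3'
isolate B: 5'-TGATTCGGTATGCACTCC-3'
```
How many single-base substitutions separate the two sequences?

Comparing position by position, 3 positions differ: 8 (C/G), 10 (C/A), 17 (T/C).

3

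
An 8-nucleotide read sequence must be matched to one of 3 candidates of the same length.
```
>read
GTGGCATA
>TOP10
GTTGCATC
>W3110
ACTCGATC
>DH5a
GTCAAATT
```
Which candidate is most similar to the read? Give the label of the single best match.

TOP10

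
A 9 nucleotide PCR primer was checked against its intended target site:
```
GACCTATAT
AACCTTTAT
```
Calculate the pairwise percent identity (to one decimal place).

Mismatches at positions 1, 6 (1-based): 2 of 9.
Identical positions: 7/9 = 77.78% → 77.8%.

77.8%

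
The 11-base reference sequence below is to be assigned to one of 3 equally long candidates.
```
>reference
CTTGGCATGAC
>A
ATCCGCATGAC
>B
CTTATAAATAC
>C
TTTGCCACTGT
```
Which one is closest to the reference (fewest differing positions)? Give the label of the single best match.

A differs at 3 positions; B differs at 5 positions; C differs at 6 positions. The closest is A.

A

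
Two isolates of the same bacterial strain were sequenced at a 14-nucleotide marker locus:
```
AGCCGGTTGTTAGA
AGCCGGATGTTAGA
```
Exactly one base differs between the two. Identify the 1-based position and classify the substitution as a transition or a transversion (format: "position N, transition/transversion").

position 7, transversion

Position 7 changes T→A. T is a pyrimidine and A is a purine, so this is a transversion.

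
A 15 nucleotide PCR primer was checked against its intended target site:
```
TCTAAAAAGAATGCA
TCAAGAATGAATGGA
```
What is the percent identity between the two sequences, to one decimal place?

73.3%

4 positions differ (3, 5, 8, 14), so 11 of 15 match: 11/15 = 73.33%.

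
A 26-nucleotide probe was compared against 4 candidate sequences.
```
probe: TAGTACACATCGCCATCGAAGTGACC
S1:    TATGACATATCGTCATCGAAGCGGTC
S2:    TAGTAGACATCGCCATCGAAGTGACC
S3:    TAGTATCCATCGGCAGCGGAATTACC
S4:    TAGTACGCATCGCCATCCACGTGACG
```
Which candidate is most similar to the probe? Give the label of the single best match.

Hamming distances to probe — S1: 7; S2: 1; S3: 7; S4: 4.
Smallest is S2 with 1 mismatch.

S2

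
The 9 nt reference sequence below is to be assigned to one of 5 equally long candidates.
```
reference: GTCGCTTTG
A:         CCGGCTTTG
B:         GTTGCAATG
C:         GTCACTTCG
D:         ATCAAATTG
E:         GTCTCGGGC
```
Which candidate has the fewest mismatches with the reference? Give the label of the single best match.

C

Hamming distances to reference — A: 3; B: 3; C: 2; D: 4; E: 5.
Smallest is C with 2 mismatches.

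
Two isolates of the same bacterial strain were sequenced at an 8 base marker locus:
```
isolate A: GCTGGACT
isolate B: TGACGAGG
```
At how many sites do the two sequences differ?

Mismatches (1-based): site 1: G→T; site 2: C→G; site 3: T→A; site 4: G→C; site 7: C→G; site 8: T→G.

6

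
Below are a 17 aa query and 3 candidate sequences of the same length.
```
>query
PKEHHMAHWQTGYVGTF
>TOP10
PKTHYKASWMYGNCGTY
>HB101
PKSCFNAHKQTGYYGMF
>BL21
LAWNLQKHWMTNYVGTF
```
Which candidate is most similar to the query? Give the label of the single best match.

HB101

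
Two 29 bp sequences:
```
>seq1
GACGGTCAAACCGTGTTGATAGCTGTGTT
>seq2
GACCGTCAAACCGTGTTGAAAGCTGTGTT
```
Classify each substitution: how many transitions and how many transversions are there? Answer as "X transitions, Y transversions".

0 transitions, 2 transversions

Mismatches (1-based):
site 4: G→C (purine→pyrimidine, transversion)
site 20: T→A (pyrimidine→purine, transversion)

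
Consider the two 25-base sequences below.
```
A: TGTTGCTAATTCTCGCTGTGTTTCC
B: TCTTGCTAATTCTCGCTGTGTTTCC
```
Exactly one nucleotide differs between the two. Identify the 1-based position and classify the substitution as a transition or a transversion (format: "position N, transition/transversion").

position 2, transversion

Position 2 changes G→C. G is a purine and C is a pyrimidine, so this is a transversion.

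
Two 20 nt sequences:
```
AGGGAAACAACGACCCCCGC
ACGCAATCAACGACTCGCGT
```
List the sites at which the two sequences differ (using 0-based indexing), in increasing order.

1, 3, 6, 14, 16, 19

Differences at site 1 (G→C), site 3 (G→C), site 6 (A→T), site 14 (C→T), site 16 (C→G), site 19 (C→T).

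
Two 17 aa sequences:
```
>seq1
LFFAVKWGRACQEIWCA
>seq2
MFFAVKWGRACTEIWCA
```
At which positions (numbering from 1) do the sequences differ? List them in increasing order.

1, 12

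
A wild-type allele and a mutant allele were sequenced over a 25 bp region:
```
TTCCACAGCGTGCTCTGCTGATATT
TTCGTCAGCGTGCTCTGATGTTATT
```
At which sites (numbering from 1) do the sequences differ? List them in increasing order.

4, 5, 18, 21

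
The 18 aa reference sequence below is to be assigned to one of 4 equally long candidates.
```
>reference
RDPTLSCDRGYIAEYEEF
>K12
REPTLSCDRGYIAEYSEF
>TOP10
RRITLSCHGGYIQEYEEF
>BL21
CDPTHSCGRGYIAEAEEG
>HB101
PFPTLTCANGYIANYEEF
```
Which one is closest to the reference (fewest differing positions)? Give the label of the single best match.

K12 differs at 2 positions; TOP10 differs at 5 positions; BL21 differs at 5 positions; HB101 differs at 6 positions. The closest is K12.

K12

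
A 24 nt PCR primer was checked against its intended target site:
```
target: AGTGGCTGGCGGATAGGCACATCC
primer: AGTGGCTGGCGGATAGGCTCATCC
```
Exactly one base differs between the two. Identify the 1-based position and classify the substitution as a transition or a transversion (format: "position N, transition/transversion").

The sequences differ only at position 19: A→T (purine→pyrimidine), a transversion.

position 19, transversion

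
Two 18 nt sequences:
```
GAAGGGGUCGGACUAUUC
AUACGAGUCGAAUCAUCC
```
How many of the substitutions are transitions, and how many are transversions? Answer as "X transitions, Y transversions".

6 transitions, 2 transversions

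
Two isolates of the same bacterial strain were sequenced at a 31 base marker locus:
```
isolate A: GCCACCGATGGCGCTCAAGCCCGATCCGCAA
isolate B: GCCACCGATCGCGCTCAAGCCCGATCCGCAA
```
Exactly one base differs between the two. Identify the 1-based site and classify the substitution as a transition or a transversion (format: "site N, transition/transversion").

Site 10 changes G→C. G is a purine and C is a pyrimidine, so this is a transversion.

site 10, transversion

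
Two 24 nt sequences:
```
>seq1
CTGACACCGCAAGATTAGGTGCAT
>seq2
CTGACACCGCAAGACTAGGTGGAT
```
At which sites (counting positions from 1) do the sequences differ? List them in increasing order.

Differences at site 15 (T→C), site 22 (C→G).

15, 22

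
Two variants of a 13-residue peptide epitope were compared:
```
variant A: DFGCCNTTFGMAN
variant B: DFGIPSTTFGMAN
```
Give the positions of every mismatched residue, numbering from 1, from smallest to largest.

Scanning 1-based: 4: C/I; 5: C/P; 6: N/S.

4, 5, 6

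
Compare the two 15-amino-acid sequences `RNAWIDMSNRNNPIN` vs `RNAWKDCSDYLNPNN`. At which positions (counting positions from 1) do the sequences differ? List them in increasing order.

5, 7, 9, 10, 11, 14

Scanning 1-based: 5: I/K; 7: M/C; 9: N/D; 10: R/Y; 11: N/L; 14: I/N.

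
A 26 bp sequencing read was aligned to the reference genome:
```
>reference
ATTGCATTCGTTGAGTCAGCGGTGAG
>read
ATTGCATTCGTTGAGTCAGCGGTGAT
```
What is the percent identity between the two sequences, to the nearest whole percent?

96%

Mismatch at position 26 (1-based): 1 of 26.
Identical positions: 25/26 = 96.15% → 96%.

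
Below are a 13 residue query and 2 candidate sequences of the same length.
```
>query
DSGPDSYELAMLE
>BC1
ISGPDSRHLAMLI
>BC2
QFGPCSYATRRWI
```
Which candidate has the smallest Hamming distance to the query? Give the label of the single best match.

BC1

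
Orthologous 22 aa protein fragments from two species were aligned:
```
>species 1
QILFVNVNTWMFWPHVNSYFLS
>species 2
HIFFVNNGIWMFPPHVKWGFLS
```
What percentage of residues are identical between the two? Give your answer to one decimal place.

59.1%

Mismatches at positions 1, 3, 7, 8, 9, 13, 17, 18, 19 (1-based): 9 of 22.
Identical positions: 13/22 = 59.09% → 59.1%.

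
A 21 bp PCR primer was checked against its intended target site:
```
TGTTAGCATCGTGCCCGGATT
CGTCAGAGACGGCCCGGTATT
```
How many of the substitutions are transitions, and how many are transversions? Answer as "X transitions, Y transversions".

3 transitions, 6 transversions

Transitions (purine↔purine or pyrimidine↔pyrimidine): 1 T→C, 4 T→C, 8 A→G.
Transversions (purine↔pyrimidine): 7 C→A, 9 T→A, 12 T→G, 13 G→C, 16 C→G, 18 G→T.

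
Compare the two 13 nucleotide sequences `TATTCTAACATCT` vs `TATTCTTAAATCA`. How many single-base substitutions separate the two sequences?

Comparing position by position, 3 positions differ: 7 (A/T), 9 (C/A), 13 (T/A).

3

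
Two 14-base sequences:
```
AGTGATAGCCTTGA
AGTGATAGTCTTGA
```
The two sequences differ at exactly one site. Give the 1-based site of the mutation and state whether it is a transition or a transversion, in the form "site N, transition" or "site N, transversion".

The sequences differ only at site 9: C→T (pyrimidine→pyrimidine), a transition.

site 9, transition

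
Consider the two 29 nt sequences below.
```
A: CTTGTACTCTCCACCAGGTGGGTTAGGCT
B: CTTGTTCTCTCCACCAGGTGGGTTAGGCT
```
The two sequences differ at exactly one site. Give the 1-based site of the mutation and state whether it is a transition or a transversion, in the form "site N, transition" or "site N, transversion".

The sequences differ only at site 6: A→T (purine→pyrimidine), a transversion.

site 6, transversion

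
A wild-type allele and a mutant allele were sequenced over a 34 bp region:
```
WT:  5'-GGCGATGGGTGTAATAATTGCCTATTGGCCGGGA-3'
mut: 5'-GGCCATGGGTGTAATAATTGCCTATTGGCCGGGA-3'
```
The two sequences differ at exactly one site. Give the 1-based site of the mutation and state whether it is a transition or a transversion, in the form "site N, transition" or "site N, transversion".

The sequences differ only at site 4: G→C (purine→pyrimidine), a transversion.

site 4, transversion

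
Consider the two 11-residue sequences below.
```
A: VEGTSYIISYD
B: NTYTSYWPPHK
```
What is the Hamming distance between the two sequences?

8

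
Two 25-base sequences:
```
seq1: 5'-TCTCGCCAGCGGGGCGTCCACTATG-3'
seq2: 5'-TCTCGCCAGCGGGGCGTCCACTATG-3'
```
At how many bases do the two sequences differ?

The two sequences are identical at every position.

0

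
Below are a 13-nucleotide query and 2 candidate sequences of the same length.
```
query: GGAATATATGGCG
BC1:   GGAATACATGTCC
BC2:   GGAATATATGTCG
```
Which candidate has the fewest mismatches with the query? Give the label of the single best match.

BC2

BC1 differs at 3 sites; BC2 differs at 1 site. The closest is BC2.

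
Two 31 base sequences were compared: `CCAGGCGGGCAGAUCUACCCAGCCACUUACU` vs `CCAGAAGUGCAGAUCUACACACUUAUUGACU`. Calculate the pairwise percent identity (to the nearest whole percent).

71%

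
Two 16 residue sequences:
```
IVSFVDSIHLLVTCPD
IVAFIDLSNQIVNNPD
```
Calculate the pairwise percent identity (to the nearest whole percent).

44%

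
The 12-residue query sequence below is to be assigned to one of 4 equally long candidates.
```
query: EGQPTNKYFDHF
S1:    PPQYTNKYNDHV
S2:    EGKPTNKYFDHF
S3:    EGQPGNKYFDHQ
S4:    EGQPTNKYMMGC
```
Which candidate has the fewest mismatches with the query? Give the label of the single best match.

S2

S1 differs at 5 residues; S2 differs at 1 residue; S3 differs at 2 residues; S4 differs at 4 residues. The closest is S2.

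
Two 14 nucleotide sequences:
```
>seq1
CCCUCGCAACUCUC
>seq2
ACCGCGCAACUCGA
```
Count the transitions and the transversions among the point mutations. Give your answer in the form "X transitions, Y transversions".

0 transitions, 4 transversions

Mismatches (1-based):
site 1: C→A (pyrimidine→purine, transversion)
site 4: U→G (pyrimidine→purine, transversion)
site 13: U→G (pyrimidine→purine, transversion)
site 14: C→A (pyrimidine→purine, transversion)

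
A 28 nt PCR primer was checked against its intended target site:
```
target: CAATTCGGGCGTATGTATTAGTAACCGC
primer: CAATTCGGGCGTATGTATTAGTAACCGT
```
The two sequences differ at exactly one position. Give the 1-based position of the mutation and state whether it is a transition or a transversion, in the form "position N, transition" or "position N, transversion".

position 28, transition

Position 28 changes C→T. C is a pyrimidine and T is a pyrimidine, so this is a transition.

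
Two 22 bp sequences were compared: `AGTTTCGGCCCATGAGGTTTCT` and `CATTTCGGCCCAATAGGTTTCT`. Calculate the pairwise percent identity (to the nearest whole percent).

82%

Mismatches at positions 1, 2, 13, 14 (1-based): 4 of 22.
Identical positions: 18/22 = 81.82% → 82%.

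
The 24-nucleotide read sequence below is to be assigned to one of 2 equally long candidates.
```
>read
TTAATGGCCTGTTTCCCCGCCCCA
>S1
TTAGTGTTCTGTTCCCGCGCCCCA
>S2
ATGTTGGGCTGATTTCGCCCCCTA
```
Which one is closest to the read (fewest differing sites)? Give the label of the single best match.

S1

Hamming distances to read — S1: 5; S2: 9.
Smallest is S1 with 5 mismatches.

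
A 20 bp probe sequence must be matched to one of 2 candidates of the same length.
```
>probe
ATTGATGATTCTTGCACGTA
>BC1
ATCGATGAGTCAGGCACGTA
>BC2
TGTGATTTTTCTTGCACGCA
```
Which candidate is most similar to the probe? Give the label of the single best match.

BC1

Hamming distances to probe — BC1: 4; BC2: 5.
Smallest is BC1 with 4 mismatches.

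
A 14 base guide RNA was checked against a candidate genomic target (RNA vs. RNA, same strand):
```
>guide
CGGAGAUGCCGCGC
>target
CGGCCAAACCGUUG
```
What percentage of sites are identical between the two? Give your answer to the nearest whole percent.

50%

7 positions differ (4, 5, 7, 8, 12, 13, 14), so 7 of 14 match: 7/14 = 50%.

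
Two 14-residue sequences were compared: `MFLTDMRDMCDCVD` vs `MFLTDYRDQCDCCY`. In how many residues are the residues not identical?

4

Comparing position by position, 4 residues differ: 6 (M/Y), 9 (M/Q), 13 (V/C), 14 (D/Y).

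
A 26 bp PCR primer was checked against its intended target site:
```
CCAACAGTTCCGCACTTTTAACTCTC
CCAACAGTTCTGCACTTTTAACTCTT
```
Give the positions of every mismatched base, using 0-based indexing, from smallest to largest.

10, 25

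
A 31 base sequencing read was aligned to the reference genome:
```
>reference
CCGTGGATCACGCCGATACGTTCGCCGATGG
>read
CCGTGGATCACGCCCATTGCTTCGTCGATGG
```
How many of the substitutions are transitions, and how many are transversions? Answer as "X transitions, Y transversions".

1 transition, 4 transversions

Mismatches (1-based):
position 15: G→C (purine→pyrimidine, transversion)
position 18: A→T (purine→pyrimidine, transversion)
position 19: C→G (pyrimidine→purine, transversion)
position 20: G→C (purine→pyrimidine, transversion)
position 25: C→T (pyrimidine→pyrimidine, transition)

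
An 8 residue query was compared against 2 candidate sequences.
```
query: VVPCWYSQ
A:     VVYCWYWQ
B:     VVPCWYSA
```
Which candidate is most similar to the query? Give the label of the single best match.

A differs at 2 positions; B differs at 1 position. The closest is B.

B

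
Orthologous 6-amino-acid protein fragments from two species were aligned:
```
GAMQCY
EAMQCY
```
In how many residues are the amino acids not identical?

1

Mismatches (1-based): residue 1: G→E.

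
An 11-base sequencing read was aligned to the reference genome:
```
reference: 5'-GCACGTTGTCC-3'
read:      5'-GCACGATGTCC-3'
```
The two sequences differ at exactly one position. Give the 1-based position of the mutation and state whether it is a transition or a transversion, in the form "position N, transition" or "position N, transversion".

position 6, transversion

The sequences differ only at position 6: T→A (pyrimidine→purine), a transversion.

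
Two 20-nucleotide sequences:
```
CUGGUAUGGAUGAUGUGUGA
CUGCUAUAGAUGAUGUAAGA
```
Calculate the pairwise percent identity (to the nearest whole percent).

80%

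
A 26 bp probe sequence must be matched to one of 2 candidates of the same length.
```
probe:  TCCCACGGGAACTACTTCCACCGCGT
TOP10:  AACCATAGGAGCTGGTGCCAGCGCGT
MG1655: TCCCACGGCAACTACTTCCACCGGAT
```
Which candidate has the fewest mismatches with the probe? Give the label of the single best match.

TOP10 differs at 9 positions; MG1655 differs at 3 positions. The closest is MG1655.

MG1655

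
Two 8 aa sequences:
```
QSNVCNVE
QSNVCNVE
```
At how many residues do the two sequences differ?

0

The two sequences are identical at every position.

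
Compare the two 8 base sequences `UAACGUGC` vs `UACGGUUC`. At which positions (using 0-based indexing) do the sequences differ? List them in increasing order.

Scanning 0-based: 2: A/C; 3: C/G; 6: G/U.

2, 3, 6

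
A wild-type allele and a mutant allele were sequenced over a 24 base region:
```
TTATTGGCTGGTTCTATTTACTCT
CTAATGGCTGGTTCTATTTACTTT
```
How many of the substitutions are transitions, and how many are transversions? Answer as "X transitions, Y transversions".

2 transitions, 1 transversion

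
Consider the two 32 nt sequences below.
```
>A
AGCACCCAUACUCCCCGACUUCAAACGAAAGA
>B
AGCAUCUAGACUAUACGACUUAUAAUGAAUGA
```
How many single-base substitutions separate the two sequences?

10

The sequences differ at bases 5, 7, 9, 13, 14, 15, 22, 23, 26, 30 (1-based) — 10 in total.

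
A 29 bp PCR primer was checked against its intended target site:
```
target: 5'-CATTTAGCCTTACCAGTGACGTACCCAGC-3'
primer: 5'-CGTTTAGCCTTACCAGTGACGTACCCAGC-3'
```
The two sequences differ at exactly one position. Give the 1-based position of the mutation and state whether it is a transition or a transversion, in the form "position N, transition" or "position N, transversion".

position 2, transition

Position 2 changes A→G. A is a purine and G is a purine, so this is a transition.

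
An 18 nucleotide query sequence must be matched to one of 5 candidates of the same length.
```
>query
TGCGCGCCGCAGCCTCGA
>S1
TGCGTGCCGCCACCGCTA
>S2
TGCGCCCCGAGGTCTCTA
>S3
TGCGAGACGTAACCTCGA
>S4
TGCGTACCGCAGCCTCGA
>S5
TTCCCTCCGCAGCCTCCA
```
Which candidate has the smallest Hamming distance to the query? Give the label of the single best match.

Hamming distances to query — S1: 5; S2: 5; S3: 4; S4: 2; S5: 4.
Smallest is S4 with 2 mismatches.

S4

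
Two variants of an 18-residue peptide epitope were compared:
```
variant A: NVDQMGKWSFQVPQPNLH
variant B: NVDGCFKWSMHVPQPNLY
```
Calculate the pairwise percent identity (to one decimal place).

6 positions differ (4, 5, 6, 10, 11, 18), so 12 of 18 match: 12/18 = 66.67%.

66.7%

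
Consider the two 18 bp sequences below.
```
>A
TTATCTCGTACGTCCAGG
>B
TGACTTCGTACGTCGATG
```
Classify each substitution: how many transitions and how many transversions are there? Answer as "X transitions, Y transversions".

2 transitions, 3 transversions

Mismatches (1-based):
site 2: T→G (pyrimidine→purine, transversion)
site 4: T→C (pyrimidine→pyrimidine, transition)
site 5: C→T (pyrimidine→pyrimidine, transition)
site 15: C→G (pyrimidine→purine, transversion)
site 17: G→T (purine→pyrimidine, transversion)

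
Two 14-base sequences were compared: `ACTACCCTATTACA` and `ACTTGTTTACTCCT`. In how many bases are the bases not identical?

The sequences differ at bases 4, 5, 6, 7, 10, 12, 14 (1-based) — 7 in total.

7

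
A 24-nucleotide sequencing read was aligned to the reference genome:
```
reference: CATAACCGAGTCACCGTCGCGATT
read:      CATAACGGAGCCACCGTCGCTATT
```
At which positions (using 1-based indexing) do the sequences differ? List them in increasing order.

7, 11, 21

Differences at position 7 (C→G), position 11 (T→C), position 21 (G→T).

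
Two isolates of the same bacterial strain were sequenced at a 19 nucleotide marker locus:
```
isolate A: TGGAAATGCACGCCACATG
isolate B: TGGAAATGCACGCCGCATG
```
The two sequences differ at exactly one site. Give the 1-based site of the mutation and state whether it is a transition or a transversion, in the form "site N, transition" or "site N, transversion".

Site 15 changes A→G. A is a purine and G is a purine, so this is a transition.

site 15, transition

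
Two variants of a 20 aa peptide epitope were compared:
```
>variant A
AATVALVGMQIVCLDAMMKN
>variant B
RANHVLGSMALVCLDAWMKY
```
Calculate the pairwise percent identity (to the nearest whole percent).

50%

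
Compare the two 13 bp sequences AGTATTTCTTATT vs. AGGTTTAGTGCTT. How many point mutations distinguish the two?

Comparing position by position, 6 sites differ: 3 (T/G), 4 (A/T), 7 (T/A), 8 (C/G), 10 (T/G), 11 (A/C).

6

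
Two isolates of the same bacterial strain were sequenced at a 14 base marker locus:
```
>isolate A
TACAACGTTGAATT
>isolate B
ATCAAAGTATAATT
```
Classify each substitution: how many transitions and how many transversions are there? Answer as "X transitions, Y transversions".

Transitions (purine↔purine or pyrimidine↔pyrimidine): none.
Transversions (purine↔pyrimidine): 1 T→A, 2 A→T, 6 C→A, 9 T→A, 10 G→T.

0 transitions, 5 transversions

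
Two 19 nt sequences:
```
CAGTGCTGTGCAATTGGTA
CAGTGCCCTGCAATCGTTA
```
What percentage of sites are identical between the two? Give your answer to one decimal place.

78.9%

Mismatches at positions 7, 8, 15, 17 (1-based): 4 of 19.
Identical positions: 15/19 = 78.95% → 78.9%.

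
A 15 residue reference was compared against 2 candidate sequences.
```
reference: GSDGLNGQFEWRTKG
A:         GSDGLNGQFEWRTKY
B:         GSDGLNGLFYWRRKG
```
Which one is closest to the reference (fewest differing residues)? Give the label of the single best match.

A

A differs at 1 residue; B differs at 3 residues. The closest is A.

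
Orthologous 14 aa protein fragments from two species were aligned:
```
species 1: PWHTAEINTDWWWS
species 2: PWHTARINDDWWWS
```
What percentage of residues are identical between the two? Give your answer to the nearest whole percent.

86%

2 positions differ (6, 9), so 12 of 14 match: 12/14 = 85.71%.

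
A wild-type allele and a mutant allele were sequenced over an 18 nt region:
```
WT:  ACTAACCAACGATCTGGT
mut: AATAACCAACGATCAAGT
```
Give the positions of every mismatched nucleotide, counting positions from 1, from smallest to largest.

2, 15, 16

Differences at position 2 (C→A), position 15 (T→A), position 16 (G→A).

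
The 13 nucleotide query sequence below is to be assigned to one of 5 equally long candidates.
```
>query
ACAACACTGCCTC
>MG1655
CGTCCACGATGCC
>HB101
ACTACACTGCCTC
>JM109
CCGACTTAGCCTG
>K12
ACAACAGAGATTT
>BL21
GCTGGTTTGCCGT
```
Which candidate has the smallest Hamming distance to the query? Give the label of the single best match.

MG1655 differs at 9 sites; HB101 differs at 1 site; JM109 differs at 6 sites; K12 differs at 5 sites; BL21 differs at 8 sites. The closest is HB101.

HB101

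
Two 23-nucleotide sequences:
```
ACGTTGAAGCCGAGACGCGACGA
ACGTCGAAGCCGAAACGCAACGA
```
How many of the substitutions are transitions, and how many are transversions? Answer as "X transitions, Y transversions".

3 transitions, 0 transversions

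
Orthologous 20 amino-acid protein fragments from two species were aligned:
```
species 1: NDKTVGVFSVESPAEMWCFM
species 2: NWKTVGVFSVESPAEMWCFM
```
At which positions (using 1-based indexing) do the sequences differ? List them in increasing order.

Differences at position 2 (D→W).

2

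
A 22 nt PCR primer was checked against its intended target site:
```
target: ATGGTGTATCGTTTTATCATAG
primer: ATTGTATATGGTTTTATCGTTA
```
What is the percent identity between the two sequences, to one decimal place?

72.7%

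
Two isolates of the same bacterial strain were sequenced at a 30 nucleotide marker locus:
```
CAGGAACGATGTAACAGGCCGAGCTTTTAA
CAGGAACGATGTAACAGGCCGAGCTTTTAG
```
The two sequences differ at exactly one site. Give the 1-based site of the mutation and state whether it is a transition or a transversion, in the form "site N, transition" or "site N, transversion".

The sequences differ only at site 30: A→G (purine→purine), a transition.

site 30, transition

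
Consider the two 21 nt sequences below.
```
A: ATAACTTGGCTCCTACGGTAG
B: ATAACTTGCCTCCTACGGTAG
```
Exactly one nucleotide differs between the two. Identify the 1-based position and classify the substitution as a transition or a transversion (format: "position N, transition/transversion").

The sequences differ only at position 9: G→C (purine→pyrimidine), a transversion.

position 9, transversion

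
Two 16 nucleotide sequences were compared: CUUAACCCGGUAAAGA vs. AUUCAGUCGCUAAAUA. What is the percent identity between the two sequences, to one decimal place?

6 positions differ (1, 4, 6, 7, 10, 15), so 10 of 16 match: 10/16 = 62.5%.

62.5%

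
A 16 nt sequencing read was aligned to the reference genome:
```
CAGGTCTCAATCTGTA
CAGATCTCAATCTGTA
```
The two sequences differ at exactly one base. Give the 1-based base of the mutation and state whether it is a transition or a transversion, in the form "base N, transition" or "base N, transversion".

base 4, transition

Base 4 changes G→A. G is a purine and A is a purine, so this is a transition.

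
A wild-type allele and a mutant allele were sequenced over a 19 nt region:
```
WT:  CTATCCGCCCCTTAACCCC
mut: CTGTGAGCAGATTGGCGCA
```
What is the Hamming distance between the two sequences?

Comparing position by position, 10 bases differ: 3 (A/G), 5 (C/G), 6 (C/A), 9 (C/A), 10 (C/G), 11 (C/A), 14 (A/G), 15 (A/G), 17 (C/G), 19 (C/A).

10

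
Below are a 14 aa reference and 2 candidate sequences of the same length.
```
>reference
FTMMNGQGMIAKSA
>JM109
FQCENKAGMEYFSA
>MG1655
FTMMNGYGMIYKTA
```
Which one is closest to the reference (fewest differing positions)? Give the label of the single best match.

MG1655

JM109 differs at 8 positions; MG1655 differs at 3 positions. The closest is MG1655.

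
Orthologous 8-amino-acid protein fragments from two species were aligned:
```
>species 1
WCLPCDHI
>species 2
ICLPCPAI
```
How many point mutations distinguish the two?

3

The sequences differ at positions 1, 6, 7 (1-based) — 3 in total.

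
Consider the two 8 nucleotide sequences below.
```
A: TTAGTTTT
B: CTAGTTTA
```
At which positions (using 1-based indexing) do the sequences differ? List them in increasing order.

1, 8

Scanning 1-based: 1: T/C; 8: T/A.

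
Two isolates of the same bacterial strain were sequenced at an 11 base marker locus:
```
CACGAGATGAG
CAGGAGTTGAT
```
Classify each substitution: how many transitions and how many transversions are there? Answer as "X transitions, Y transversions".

Mismatches (1-based):
base 3: C→G (pyrimidine→purine, transversion)
base 7: A→T (purine→pyrimidine, transversion)
base 11: G→T (purine→pyrimidine, transversion)

0 transitions, 3 transversions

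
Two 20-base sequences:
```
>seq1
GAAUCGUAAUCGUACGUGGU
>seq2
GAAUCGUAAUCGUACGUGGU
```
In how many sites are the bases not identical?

No positions differ; the sequences are identical.

0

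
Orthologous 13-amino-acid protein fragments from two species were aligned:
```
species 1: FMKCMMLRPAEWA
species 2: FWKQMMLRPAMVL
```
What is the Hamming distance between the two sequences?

5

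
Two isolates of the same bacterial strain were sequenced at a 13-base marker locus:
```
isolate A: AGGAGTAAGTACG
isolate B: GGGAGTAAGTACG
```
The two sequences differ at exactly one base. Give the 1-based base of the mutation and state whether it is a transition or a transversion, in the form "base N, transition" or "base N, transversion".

Base 1 changes A→G. A is a purine and G is a purine, so this is a transition.

base 1, transition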